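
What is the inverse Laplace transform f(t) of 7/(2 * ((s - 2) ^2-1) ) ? 7 * exp(2 * t) * sinh(t) /2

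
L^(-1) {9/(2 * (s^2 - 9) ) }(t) 3 * sinh(3 * t) /2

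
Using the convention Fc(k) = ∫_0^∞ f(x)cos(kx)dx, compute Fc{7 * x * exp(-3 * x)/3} 7 * (9 - k^2)/(3 * (k^2 + 9)^2)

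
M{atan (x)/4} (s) -pi * sec (pi * s/2)/ (8 * s)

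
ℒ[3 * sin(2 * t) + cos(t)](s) s/(s^2 + 1) + 6/(s^2 + 4) 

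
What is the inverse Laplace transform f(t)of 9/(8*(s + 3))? 9*exp(-3*t)/8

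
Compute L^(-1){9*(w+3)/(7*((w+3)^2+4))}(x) 9*exp(-3*x)*cos(2*x)/7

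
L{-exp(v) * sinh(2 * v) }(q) -2/((q - 1) ^2 - 4) 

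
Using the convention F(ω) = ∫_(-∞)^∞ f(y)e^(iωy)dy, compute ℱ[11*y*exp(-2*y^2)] 11*sqrt(2)*I*sqrt(pi)*ω*exp(-ω^2/8)/8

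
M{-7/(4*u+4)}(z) -7*pi*csc(pi*z)/4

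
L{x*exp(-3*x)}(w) (w + 3)^(-2)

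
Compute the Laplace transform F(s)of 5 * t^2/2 5/s^3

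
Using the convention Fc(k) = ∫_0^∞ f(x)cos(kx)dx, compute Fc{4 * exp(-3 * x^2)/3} 2 * sqrt(3) * sqrt(pi) * exp(-k^2/12)/9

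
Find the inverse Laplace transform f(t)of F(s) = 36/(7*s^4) 6*t^3/7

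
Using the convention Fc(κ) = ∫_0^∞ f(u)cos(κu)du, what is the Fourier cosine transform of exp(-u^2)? sqrt(pi) * exp(-κ^2/4)/2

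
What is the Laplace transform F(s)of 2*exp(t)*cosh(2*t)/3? 2*(s - 1)/(3*((s - 1)^2 - 4))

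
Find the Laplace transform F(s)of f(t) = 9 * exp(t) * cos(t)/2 9 * (s - 1)/(2 * ((s - 1)^2 + 1))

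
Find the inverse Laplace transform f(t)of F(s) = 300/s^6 5*t^5/2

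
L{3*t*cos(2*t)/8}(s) 3*(s^2 - 4)/(8*(s^2+4)^2)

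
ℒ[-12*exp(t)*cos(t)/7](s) 12*(1 - s)/(7*((s - 1)^2 + 1))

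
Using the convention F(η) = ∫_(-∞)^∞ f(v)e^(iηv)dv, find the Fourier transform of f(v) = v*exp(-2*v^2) sqrt(2)*I*sqrt(pi)*η*exp(-η^2/8)/8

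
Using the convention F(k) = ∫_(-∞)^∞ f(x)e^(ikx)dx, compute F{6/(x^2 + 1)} 6*pi*exp(-Abs(k))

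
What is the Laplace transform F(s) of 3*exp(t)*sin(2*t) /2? 3/((s - 1) ^2 + 4) 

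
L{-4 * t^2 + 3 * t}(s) 3/s^2 - 8/s^3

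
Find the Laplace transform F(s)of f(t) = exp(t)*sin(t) 1/((s - 1)^2 + 1)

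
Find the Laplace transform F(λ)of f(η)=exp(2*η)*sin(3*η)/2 3/(2*((λ - 2)^2 + 9))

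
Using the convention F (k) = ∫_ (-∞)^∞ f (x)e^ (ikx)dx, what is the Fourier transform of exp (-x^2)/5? sqrt (pi)*exp (-k^2/4)/5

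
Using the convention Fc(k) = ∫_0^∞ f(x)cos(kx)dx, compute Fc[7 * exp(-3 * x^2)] 7 * sqrt(3) * sqrt(pi) * exp(-k^2/12)/6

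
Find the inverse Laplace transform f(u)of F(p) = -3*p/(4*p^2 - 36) -3*cosh(3*u)/4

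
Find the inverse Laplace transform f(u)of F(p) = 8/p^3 4 * u^2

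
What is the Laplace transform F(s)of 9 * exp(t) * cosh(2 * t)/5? 9 * (s - 1)/(5 * ((s - 1)^2 - 4))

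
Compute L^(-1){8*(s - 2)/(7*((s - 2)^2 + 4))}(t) 8*exp(2*t)*cos(2*t)/7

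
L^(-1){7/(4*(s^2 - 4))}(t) 7*sinh(2*t)/8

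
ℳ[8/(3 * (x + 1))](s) 8 * pi * csc(pi * s)/3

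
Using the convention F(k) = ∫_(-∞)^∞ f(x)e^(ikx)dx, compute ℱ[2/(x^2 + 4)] pi*exp(-2*Abs(k))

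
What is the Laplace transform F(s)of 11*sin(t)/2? 11/(2*(s^2 + 1))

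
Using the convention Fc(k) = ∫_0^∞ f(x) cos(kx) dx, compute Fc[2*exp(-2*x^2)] sqrt(2)*sqrt(pi)*exp(-k^2/8) /2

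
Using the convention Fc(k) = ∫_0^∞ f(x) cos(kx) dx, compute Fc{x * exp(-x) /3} (1 - k^2) /(3 * (k^2 + 1) ^2) 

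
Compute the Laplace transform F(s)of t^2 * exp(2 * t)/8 1/(4 * (s - 2)^3)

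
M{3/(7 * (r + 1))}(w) 3 * pi * csc(pi * w)/7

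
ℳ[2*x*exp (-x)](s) 2*gamma (s + 1)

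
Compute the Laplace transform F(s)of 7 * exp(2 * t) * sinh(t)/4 7/(4 * ((s - 2)^2 - 1))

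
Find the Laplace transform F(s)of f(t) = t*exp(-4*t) (s+4)^(-2)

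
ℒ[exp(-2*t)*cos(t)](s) (s + 2) /((s + 2) ^2 + 1) 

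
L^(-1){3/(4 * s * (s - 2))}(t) 3 * exp(t) * sinh(t)/4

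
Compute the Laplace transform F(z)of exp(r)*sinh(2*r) 2/((z - 1)^2 - 4)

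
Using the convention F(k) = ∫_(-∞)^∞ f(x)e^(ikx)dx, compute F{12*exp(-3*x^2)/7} 4*sqrt(3)*sqrt(pi)*exp(-k^2/12)/7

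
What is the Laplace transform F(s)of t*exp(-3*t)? (s + 3)^(-2)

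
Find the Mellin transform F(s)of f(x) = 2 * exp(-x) 2 * gamma(s)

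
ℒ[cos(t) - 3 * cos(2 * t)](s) s/(s^2 + 1) - 3 * s/(s^2 + 4)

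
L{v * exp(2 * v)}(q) (q - 2)^(-2)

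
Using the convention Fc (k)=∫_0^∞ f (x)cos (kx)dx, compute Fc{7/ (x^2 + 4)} 7 * pi * exp (-2 * k)/4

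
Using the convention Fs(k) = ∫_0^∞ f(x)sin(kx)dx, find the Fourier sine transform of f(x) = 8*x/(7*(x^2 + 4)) 4*pi*exp(-2*k)/7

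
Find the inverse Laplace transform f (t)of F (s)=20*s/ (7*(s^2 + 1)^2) 10*t*sin (t)/7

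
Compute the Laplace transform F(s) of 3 3/s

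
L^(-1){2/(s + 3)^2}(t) 2 * t * exp(-3 * t)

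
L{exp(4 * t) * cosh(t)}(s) (s - 4)/((s - 4)^2 - 1)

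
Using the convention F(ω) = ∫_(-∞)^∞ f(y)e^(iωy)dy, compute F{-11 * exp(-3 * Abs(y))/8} -33/(4 * ω^2+36)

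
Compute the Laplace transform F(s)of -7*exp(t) -7/(s - 1)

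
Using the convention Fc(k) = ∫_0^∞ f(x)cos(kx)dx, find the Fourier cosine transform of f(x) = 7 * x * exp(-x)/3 7 * (1 - k^2)/(3 * (k^2 + 1)^2)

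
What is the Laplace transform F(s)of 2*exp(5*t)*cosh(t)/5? 2*(s - 5)/(5*((s - 5)^2-1))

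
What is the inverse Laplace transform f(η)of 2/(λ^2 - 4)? sinh(2 * η)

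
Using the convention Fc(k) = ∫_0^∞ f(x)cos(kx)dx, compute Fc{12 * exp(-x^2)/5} 6 * sqrt(pi) * exp(-k^2/4)/5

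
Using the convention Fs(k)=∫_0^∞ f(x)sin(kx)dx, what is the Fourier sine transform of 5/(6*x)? 5*pi/12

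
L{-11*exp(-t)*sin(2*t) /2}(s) -11/((s + 1) ^2 + 4) 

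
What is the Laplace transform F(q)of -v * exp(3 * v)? -1/(q - 3)^2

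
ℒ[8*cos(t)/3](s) 8*s/(3*(s^2 + 1))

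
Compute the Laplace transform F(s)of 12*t 12/s^2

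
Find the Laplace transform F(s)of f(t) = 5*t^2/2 5/s^3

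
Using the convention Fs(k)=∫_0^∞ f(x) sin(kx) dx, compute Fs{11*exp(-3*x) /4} 11*k/(4*(k^2 + 9) ) 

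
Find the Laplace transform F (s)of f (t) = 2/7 2/ (7*s)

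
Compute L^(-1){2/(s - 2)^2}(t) 2*t*exp(2*t)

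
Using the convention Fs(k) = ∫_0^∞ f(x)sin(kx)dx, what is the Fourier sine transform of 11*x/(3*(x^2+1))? 11*pi*exp(-k)/6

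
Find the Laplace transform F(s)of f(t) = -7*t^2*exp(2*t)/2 -7/(s - 2)^3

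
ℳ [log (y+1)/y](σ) -pi * csc (pi * σ)/ (σ - 1)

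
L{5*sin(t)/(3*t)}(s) 5*atan(1/s)/3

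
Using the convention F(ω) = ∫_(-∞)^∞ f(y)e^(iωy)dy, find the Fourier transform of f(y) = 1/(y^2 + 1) pi*exp(-Abs(ω))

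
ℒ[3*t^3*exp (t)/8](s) 9/ (4*(s - 1)^4)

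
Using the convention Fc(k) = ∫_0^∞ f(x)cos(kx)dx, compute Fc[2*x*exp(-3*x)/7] 2*(9 - k^2)/(7*(k^2+9)^2)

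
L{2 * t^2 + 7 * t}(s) 7/s^2 + 4/s^3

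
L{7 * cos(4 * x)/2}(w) 7 * w/(2 * (w^2 + 16))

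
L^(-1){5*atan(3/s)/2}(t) 5*sin(3*t)/(2*t)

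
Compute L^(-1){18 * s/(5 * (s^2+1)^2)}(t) 9 * t * sin(t)/5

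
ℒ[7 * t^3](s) 42/s^4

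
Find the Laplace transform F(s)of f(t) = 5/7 5/(7*s)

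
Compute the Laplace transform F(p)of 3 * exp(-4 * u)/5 3/(5 * (p + 4))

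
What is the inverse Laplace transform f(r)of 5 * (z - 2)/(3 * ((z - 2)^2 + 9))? 5 * exp(2 * r) * cos(3 * r)/3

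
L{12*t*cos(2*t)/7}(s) 12*(s^2-4)/(7*(s^2+4)^2)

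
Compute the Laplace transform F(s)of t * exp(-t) (s + 1)^(-2)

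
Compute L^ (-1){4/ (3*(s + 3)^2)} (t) 4*t*exp (-3*t)/3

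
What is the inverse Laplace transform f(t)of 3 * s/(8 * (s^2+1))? 3 * cos(t)/8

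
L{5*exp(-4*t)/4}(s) 5/(4*(s + 4))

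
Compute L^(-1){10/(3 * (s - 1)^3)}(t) 5 * t^2 * exp(t)/3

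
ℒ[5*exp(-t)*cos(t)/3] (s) 5*(s + 1)/(3*((s + 1)^2 + 1))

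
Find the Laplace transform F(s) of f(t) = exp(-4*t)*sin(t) 1/((s + 4) ^2 + 1) 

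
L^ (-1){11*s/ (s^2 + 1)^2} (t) 11*t*sin (t)/2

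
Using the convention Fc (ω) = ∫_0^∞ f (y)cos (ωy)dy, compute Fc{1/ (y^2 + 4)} pi*exp (-2*ω)/4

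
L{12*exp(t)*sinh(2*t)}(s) 24/((s - 1)^2 - 4)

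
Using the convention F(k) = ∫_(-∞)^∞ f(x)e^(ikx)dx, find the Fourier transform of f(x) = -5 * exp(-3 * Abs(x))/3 -10/(k^2 + 9)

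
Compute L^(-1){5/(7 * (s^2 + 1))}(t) 5 * sin(t)/7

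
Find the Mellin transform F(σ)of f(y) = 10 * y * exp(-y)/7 10 * gamma(σ+1)/7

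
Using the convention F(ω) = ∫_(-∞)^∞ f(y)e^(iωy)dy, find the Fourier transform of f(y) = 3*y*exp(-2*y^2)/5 3*sqrt(2)*I*sqrt(pi)*ω*exp(-ω^2/8)/40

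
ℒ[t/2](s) 1/(2*s^2)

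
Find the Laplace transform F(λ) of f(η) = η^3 6/λ^4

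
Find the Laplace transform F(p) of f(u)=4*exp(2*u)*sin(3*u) 12/((p - 2) ^2 + 9) 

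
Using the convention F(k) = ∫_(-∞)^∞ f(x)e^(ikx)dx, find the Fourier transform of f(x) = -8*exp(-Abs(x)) -16/(k^2 + 1)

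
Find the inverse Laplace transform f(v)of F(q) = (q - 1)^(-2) v*exp(v)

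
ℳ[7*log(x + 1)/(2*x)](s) -7*pi*csc(pi*s)/(2*s - 2)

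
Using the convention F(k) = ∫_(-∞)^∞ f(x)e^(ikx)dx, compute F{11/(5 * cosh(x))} 11 * pi/(5 * cosh(pi * k/2))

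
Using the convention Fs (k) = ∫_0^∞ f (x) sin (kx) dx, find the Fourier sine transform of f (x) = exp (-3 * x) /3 k/ (3 * (k^2+9) ) 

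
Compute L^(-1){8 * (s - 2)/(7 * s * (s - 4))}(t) 8 * exp(2 * t) * cosh(2 * t)/7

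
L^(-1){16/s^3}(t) 8*t^2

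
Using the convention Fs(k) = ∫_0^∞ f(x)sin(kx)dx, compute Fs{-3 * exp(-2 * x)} -3 * k/(k^2+4)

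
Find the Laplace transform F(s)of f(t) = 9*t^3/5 54/(5*s^4)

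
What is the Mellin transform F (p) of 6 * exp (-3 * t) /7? 6 * gamma (p) / (7 * 3^p) 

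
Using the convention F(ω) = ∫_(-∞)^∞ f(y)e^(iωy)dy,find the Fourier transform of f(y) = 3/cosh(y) 3 * pi/cosh(pi * ω/2)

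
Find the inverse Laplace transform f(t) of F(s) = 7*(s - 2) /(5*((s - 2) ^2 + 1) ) 7*exp(2*t)*cos(t) /5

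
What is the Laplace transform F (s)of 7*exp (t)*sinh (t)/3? 7/ (3*s*(s - 2))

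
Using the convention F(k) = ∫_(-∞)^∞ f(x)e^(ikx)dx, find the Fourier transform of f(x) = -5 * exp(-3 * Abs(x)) -30/(k^2 + 9)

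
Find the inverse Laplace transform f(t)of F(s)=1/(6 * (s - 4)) exp(4 * t)/6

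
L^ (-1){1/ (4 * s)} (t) 1/4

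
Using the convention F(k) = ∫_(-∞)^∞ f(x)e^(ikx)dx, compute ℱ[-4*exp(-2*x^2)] -2*sqrt(2)*sqrt(pi)*exp(-k^2/8)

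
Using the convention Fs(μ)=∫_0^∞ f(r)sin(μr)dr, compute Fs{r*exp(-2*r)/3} 4*μ/(3*(μ^2 + 4)^2)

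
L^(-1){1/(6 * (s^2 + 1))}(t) sin(t)/6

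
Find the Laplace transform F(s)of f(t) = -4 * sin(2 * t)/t -4 * atan(2/s)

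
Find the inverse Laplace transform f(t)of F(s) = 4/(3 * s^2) 4 * t/3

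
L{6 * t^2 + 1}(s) 12/s^3 + 1/s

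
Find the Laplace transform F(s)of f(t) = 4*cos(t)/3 4*s/(3*(s^2 + 1))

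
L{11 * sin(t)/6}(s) 11/(6 * (s^2 + 1))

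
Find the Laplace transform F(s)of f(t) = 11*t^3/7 66/(7*s^4)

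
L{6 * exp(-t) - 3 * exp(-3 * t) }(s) 6/(s+1) - 3/(s+3) 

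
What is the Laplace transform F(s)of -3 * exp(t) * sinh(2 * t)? -6/((s - 1)^2 - 4)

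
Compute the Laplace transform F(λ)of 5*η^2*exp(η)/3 10/(3*(λ - 1)^3)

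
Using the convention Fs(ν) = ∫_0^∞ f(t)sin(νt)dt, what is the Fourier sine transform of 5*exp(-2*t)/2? 5*ν/(2*(ν^2 + 4))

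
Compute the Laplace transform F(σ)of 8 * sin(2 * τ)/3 16/(3 * (σ^2 + 4))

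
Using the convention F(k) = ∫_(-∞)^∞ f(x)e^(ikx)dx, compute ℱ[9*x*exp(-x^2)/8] 9*I*sqrt(pi)*k*exp(-k^2/4)/16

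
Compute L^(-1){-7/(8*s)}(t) -7/8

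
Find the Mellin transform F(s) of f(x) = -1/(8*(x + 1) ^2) pi*(s - 1) /(8*sin(pi*s) ) 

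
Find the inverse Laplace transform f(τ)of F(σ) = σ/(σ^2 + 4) cos(2 * τ)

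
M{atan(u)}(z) -pi*sec(pi*z/2)/(2*z)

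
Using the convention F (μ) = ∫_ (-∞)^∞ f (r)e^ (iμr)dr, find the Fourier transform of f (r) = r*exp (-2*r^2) sqrt (2)*I*sqrt (pi)*μ*exp (-μ^2/8)/8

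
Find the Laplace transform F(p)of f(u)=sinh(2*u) 2/(p^2-4)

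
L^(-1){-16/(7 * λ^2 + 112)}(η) -4 * sin(4 * η)/7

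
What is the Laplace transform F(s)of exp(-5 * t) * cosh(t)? (s + 5)/((s + 5)^2 - 1)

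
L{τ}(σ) σ^(-2)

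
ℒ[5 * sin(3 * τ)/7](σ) 15/(7 * (σ^2 + 9))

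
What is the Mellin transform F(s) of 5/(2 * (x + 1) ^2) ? -5 * pi * (s - 1) /(2 * sin(pi * s) ) 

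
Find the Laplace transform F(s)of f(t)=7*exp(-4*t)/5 7/(5*(s + 4))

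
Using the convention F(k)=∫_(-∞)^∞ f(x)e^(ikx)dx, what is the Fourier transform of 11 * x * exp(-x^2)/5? 11 * I * sqrt(pi) * k * exp(-k^2/4)/10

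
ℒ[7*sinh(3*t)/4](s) 21/(4*(s^2 - 9))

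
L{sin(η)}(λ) 1/(λ^2 + 1)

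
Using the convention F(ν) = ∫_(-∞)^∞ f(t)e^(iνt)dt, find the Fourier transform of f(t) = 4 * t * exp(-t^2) 2 * I * sqrt(pi) * ν * exp(-ν^2/4)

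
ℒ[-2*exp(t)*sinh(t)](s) -2/(s*(s - 2))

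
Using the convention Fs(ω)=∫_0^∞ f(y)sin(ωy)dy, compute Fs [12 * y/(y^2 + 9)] 6 * pi * exp(-3 * ω)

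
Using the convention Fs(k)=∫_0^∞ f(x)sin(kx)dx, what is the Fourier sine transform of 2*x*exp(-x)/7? 4*k/(7*(k^2 + 1)^2)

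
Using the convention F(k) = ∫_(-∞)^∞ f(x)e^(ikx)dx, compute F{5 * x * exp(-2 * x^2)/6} 5 * sqrt(2) * I * sqrt(pi) * k * exp(-k^2/8)/48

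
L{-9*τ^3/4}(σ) -27/(2*σ^4)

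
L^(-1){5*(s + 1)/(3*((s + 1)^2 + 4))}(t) 5*exp(-t)*cos(2*t)/3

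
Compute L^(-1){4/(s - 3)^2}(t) 4*t*exp(3*t)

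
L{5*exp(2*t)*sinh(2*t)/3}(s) 10/(3*s*(s - 4))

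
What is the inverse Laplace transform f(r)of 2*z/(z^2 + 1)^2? r*sin(r)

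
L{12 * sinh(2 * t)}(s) 24/(s^2 - 4)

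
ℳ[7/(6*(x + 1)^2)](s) -7*pi*(s - 1)/(6*sin(pi*s))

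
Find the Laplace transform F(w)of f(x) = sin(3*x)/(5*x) atan(3/w)/5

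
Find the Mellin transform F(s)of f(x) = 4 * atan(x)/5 -2 * pi * sec(pi * s/2)/(5 * s)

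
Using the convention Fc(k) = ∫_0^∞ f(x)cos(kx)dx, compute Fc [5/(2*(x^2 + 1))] 5*pi*exp(-k)/4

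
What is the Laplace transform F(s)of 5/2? 5/(2*s)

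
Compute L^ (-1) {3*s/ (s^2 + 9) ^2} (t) t*sin (3*t) /2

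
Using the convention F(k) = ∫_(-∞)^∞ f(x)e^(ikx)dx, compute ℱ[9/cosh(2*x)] 9*pi/(2*cosh(pi*k/4))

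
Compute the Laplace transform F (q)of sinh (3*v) 3/ (q^2 - 9)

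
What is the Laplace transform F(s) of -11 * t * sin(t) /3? -22 * s/(3 * (s^2+1) ^2) 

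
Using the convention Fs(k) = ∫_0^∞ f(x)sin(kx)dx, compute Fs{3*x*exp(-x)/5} 6*k/(5*(k^2 + 1)^2)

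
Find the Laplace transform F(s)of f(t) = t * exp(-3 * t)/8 1/(8 * (s+3)^2)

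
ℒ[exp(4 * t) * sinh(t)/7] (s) 1/(7 * ((s - 4)^2 - 1))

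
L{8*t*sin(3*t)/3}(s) 16*s/(s^2 + 9)^2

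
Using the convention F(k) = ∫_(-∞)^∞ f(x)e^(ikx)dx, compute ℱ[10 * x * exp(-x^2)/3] 5 * I * sqrt(pi) * k * exp(-k^2/4)/3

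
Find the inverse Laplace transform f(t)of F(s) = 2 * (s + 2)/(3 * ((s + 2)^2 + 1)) 2 * exp(-2 * t) * cos(t)/3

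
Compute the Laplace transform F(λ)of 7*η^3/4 21/(2*λ^4)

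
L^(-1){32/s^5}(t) 4*t^4/3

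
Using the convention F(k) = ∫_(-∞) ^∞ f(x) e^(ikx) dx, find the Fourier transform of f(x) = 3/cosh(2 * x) 3 * pi/(2 * cosh(pi * k/4) ) 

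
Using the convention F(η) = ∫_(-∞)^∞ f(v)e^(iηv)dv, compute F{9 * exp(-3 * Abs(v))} 54/(η^2 + 9)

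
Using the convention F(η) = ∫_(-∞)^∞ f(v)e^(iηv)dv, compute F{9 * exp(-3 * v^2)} 3 * sqrt(3) * sqrt(pi) * exp(-η^2/12)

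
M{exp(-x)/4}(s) gamma(s)/4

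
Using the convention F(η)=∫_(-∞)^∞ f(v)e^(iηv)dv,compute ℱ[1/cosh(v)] pi/cosh(pi * η/2)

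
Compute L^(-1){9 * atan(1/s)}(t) 9 * sin(t)/t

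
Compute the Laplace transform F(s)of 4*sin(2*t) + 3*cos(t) 8/(s^2 + 4) + 3*s/(s^2 + 1)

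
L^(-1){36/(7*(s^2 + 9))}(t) 12*sin(3*t)/7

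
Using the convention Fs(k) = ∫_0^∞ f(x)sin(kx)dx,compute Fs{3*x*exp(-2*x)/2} 6*k/(k^2 + 4)^2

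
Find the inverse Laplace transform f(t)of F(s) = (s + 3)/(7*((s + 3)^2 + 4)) exp(-3*t)*cos(2*t)/7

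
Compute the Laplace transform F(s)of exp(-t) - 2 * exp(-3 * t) 1/(s + 1) - 2/(s + 3)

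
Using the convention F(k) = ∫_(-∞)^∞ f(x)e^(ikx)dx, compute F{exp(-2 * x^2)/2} sqrt(2) * sqrt(pi) * exp(-k^2/8)/4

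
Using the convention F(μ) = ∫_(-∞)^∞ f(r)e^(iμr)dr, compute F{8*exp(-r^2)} 8*sqrt(pi)*exp(-μ^2/4)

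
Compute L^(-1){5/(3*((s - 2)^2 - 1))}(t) 5*exp(2*t)*sinh(t)/3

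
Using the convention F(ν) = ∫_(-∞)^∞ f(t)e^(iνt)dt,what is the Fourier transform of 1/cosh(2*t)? pi/(2*cosh(pi*ν/4))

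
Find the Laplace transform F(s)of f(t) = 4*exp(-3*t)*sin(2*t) 8/((s + 3)^2 + 4)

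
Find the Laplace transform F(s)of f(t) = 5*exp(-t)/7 5/(7*(s + 1))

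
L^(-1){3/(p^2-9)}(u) sinh(3 * u)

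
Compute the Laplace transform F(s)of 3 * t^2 6/s^3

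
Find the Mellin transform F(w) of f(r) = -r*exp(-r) -gamma(w+1) 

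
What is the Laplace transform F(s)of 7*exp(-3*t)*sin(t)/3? 7/(3*((s+3)^2+1))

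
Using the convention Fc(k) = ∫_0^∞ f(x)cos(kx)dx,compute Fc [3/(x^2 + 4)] 3*pi*exp(-2*k)/4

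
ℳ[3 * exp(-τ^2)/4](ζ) 3 * gamma(ζ/2)/8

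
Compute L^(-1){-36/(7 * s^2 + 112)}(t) -9 * sin(4 * t)/7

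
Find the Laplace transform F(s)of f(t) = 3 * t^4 72/s^5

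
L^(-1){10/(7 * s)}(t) 10/7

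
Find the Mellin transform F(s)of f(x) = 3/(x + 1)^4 gamma(s)*gamma(4 - s)/2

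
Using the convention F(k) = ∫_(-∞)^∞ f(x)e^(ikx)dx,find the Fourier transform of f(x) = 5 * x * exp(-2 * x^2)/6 5 * sqrt(2) * I * sqrt(pi) * k * exp(-k^2/8)/48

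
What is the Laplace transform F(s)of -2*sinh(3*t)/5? -6/(5*s^2 - 45)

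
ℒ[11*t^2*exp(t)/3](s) 22/(3*(s - 1)^3)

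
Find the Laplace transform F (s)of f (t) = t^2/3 2/ (3*s^3)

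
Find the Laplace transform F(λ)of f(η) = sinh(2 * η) 2/(λ^2 - 4)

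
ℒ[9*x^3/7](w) 54/(7*w^4)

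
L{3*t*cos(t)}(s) 3*(s^2 - 1)/(s^2 + 1)^2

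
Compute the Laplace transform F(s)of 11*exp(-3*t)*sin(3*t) 33/((s + 3)^2 + 9)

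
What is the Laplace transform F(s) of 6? 6/s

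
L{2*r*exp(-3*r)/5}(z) 2/(5*(z + 3)^2)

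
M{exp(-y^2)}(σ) gamma(σ/2)/2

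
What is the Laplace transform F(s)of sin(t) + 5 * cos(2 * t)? 5 * s/(s^2 + 4) + 1/(s^2 + 1)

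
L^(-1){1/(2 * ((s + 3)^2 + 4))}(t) exp(-3 * t) * sin(2 * t)/4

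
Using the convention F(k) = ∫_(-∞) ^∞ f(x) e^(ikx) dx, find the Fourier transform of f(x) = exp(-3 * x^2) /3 sqrt(3) * sqrt(pi) * exp(-k^2/12) /9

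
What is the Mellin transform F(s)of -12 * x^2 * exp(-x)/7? -12 * gamma(s + 2)/7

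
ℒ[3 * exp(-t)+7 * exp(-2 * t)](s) 7/(s+2)+3/(s+1)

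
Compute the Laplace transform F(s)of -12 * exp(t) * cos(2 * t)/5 12 * (1 - s)/(5 * ((s - 1)^2 + 4))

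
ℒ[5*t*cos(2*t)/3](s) 5*(s^2 - 4)/(3*(s^2 + 4)^2)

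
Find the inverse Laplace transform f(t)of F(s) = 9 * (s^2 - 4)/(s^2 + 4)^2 9 * t * cos(2 * t)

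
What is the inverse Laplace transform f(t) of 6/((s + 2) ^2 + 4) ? 3*exp(-2*t)*sin(2*t) 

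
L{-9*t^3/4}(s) -27/(2*s^4)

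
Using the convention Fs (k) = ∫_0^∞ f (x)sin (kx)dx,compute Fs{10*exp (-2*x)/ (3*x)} 10*atan (k/2)/3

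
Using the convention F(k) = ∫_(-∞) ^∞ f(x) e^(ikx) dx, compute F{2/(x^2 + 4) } pi*exp(-2*Abs(k) ) 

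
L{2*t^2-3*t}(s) 4/s^3-3/s^2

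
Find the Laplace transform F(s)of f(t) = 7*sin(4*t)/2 14/(s^2 + 16)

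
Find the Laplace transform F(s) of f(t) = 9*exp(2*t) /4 9/(4*(s - 2) ) 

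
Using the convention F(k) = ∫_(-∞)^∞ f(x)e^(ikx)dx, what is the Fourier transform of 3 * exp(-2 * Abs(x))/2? 6/(k^2+4)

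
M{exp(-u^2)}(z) gamma(z/2)/2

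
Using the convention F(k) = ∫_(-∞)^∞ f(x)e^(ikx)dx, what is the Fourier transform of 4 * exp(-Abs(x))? 8/(k^2 + 1)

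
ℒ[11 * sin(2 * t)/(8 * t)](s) 11 * atan(2/s)/8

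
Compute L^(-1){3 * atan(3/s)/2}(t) 3 * sin(3 * t)/(2 * t)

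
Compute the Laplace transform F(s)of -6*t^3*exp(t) -36/(s - 1)^4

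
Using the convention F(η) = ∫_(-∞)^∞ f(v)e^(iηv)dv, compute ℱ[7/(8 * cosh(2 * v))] 7 * pi/(16 * cosh(pi * η/4))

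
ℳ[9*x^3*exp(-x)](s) 9*gamma(s + 3)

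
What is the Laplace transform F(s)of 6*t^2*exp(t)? 12/(s - 1)^3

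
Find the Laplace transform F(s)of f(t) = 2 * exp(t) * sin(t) 2/((s - 1)^2 + 1)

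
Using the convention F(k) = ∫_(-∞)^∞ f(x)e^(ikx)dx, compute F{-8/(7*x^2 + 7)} -8*pi*exp(-Abs(k))/7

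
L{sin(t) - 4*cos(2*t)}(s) 1/(s^2 + 1) - 4*s/(s^2 + 4)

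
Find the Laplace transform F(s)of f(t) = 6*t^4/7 144/(7*s^5)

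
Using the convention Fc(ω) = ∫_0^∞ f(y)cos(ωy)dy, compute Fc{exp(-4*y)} 4/(ω^2 + 16)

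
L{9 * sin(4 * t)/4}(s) 9/(s^2 + 16)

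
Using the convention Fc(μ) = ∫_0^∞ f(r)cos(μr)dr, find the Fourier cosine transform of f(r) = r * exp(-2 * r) (4 - μ^2)/(μ^2 + 4)^2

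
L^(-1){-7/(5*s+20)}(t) -7*exp(-4*t)/5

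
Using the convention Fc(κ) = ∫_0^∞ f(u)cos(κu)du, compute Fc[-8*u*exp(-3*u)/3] 8*(κ^2 - 9)/(3*(κ^2 + 9)^2)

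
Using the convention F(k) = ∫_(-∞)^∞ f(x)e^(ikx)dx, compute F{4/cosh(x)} 4 * pi/cosh(pi * k/2)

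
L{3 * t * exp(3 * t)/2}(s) 3/(2 * (s - 3)^2)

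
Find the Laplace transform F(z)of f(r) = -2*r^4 -48/z^5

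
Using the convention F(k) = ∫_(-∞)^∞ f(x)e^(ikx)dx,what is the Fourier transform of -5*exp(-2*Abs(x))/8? -5/(2*k^2 + 8)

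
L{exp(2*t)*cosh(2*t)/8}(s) (s - 2)/(8*s*(s - 4))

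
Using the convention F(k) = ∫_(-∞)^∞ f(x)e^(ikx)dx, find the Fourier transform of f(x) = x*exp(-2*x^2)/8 sqrt(2)*I*sqrt(pi)*k*exp(-k^2/8)/64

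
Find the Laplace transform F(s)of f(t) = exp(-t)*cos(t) (s + 1)/((s + 1)^2 + 1)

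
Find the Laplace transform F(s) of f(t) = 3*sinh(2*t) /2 3/(s^2 - 4) 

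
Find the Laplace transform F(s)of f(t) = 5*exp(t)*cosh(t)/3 5*(s - 1)/(3*s*(s - 2))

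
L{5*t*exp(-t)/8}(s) 5/(8*(s+1)^2)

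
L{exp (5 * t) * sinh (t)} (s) 1/ ( (s - 5)^2 - 1)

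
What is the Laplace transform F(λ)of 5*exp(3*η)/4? 5/(4*(λ - 3))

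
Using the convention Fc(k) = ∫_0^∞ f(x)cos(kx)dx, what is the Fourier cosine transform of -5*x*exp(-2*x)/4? 5*(k^2 - 4)/(4*(k^2+4)^2)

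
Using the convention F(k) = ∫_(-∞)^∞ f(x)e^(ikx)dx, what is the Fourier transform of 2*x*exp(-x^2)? I*sqrt(pi)*k*exp(-k^2/4)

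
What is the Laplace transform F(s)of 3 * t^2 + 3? 3/s + 6/s^3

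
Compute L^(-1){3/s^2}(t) 3 * t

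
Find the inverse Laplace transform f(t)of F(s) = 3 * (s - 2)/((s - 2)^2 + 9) 3 * exp(2 * t) * cos(3 * t)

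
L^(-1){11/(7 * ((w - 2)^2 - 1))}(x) 11 * exp(2 * x) * sinh(x)/7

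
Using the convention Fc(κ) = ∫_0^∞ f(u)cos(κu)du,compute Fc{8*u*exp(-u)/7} 8*(1 - κ^2)/(7*(κ^2 + 1)^2)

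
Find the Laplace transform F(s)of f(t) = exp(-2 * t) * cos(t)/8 (s + 2)/(8 * ((s + 2)^2 + 1))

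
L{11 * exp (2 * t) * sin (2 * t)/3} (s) 22/ (3 * ( (s - 2)^2 + 4))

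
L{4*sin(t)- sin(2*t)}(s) 4/(s^2+1) - 2/(s^2+4)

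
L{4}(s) 4/s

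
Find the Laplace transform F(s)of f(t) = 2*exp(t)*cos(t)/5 2*(s - 1)/(5*((s - 1)^2 + 1))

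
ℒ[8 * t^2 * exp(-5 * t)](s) 16/(s + 5)^3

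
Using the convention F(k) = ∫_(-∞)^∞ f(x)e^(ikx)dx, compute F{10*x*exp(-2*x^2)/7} 5*sqrt(2)*I*sqrt(pi)*k*exp(-k^2/8)/28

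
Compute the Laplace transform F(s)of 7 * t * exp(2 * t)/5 7/(5 * (s - 2)^2)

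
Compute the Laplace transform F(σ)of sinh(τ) 1/(σ^2 - 1)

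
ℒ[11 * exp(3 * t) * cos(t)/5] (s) 11 * (s - 3)/(5 * ((s - 3)^2+1))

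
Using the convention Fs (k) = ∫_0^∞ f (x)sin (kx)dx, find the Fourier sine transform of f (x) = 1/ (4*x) pi/8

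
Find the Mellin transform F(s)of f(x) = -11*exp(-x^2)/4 -11*gamma(s/2)/8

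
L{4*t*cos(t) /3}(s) 4*(s^2 - 1) /(3*(s^2 + 1) ^2) 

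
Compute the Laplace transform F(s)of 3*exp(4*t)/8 3/(8*(s - 4))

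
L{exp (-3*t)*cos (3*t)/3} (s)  (s + 3)/ (3*( (s + 3)^2 + 9))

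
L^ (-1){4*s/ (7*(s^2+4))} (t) 4*cos (2*t)/7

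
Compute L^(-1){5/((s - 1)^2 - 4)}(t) 5 * exp(t) * sinh(2 * t)/2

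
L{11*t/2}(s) 11/(2*s^2)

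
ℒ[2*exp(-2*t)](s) 2/(s + 2)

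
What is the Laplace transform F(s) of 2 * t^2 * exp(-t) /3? 4/(3 * (s + 1) ^3) 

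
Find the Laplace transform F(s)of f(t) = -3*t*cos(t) 3*(1 - s^2)/(s^2 + 1)^2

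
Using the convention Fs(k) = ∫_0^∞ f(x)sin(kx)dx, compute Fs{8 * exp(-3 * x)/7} 8 * k/(7 * (k^2 + 9))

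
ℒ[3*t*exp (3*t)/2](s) 3/ (2*(s - 3)^2)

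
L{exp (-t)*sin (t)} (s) 1/ ( (s + 1)^2 + 1)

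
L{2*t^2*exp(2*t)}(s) 4/(s - 2)^3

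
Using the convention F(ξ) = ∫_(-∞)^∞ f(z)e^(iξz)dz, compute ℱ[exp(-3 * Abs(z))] 6/(ξ^2 + 9)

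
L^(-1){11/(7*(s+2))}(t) 11*exp(-2*t)/7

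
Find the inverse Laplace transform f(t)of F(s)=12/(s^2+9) 4 * sin(3 * t)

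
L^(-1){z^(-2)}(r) r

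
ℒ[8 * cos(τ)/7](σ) 8 * σ/(7 * (σ^2 + 1))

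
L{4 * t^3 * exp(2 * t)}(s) 24/(s - 2)^4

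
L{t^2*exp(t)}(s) 2/(s - 1)^3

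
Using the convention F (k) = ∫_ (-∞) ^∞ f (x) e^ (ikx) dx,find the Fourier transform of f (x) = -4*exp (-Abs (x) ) -8/ (k^2 + 1) 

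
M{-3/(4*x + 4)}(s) -3*pi*csc(pi*s)/4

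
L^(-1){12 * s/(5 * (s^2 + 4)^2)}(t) 3 * t * sin(2 * t)/5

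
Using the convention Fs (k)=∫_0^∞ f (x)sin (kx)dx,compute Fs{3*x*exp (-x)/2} 3*k/ (k^2 + 1)^2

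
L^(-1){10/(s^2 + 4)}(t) 5 * sin(2 * t)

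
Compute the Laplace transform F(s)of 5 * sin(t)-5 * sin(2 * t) 5/(s^2 + 1)-10/(s^2 + 4)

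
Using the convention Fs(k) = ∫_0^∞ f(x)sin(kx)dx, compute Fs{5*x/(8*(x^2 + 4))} 5*pi*exp(-2*k)/16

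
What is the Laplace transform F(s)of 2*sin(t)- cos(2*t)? 2/(s^2 + 1)- s/(s^2 + 4)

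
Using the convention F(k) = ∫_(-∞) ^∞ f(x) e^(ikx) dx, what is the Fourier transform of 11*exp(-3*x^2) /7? 11*sqrt(3)*sqrt(pi)*exp(-k^2/12) /21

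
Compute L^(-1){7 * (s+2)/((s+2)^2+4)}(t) 7 * exp(-2 * t) * cos(2 * t)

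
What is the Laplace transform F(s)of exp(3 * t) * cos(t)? (s - 3)/((s - 3)^2 + 1)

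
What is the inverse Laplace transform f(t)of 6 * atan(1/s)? 6 * sin(t)/t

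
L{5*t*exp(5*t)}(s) 5/(s - 5)^2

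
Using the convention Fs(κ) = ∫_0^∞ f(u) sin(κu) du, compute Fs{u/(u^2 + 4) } pi * exp(-2 * κ) /2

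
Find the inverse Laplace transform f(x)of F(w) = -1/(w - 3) -exp(3*x)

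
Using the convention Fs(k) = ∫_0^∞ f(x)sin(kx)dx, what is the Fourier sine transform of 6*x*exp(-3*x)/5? 36*k/(5*(k^2 + 9)^2)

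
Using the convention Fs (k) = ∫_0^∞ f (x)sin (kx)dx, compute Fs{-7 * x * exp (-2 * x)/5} -28 * k/ (5 * (k^2 + 4)^2)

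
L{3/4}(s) 3/(4 * s)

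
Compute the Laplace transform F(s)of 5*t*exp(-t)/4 5/(4*(s + 1)^2)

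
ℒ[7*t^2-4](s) 14/s^3-4/s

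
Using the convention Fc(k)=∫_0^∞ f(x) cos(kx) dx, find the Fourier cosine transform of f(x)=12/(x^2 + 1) 6 * pi * exp(-k) 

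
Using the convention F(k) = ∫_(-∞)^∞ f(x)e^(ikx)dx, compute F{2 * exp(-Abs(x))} 4/(k^2 + 1)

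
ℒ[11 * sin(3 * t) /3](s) 11/(s^2 + 9) 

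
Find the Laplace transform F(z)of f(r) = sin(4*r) 4/(z^2 + 16)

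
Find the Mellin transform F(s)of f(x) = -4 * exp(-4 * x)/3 -2^(2 - 2 * s) * gamma(s)/3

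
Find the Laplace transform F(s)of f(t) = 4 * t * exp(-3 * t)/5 4/(5 * (s + 3)^2)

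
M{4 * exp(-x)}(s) 4 * gamma(s)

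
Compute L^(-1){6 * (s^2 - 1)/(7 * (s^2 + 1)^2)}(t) 6 * t * cos(t)/7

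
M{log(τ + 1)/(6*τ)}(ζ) -pi*csc(pi*ζ)/(6*ζ - 6)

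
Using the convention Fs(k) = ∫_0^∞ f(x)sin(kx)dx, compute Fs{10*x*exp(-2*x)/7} 40*k/(7*(k^2 + 4)^2)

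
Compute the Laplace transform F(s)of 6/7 6/(7*s)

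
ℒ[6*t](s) 6/s^2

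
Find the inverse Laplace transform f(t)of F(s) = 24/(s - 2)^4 4 * t^3 * exp(2 * t)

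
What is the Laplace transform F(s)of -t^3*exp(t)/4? -3/(2*(s - 1)^4)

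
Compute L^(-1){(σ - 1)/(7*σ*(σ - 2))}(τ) exp(τ)*cosh(τ)/7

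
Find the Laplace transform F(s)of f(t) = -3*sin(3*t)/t -3*atan(3/s)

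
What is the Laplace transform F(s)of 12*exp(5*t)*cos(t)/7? 12*(s - 5)/(7*((s - 5)^2+1))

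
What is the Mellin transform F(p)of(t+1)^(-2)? (-pi * p+pi)/sin(pi * p)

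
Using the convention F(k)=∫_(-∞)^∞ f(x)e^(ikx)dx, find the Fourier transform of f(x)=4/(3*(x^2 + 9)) 4*pi*exp(-3*Abs(k))/9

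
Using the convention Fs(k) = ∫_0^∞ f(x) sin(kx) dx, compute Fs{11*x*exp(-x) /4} 11*k/(2*(k^2+1) ^2) 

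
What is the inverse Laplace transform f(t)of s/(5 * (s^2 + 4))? cos(2 * t)/5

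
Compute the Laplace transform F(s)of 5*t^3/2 15/s^4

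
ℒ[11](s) 11/s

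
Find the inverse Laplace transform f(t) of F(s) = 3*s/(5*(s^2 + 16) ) 3*cos(4*t) /5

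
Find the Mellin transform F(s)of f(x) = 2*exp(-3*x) 2*gamma(s)/3^s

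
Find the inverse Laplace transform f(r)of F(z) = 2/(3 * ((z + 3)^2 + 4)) exp(-3 * r) * sin(2 * r)/3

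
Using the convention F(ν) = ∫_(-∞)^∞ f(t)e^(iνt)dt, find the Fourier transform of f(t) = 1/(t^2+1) pi * exp(-Abs(ν))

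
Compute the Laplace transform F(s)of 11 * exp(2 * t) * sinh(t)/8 11/(8 * ((s - 2)^2 - 1))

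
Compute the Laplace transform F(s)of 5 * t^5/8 75/s^6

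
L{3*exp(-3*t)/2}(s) 3/(2*(s + 3))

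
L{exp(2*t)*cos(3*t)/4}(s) (s - 2)/(4*((s - 2)^2 + 9))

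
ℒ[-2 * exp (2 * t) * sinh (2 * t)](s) -4/ (s * (s - 4))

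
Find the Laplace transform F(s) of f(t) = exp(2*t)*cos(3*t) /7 (s - 2) /(7*((s - 2) ^2 + 9) ) 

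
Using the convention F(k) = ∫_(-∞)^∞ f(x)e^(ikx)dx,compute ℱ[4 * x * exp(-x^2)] 2 * I * sqrt(pi) * k * exp(-k^2/4)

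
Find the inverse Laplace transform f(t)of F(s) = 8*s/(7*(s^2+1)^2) 4*t*sin(t)/7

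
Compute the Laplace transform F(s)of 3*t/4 3/(4*s^2)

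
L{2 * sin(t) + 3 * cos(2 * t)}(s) 2/(s^2 + 1) + 3 * s/(s^2 + 4)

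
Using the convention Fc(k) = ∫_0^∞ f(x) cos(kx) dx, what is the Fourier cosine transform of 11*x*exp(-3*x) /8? 11*(9 - k^2) /(8*(k^2 + 9) ^2) 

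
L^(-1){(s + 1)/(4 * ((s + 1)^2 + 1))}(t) exp(-t) * cos(t)/4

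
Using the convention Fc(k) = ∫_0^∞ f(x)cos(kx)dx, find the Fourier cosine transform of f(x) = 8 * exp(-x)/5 8/(5 * (k^2+1))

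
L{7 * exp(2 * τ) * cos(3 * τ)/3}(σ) 7 * (σ - 2)/(3 * ((σ - 2)^2 + 9))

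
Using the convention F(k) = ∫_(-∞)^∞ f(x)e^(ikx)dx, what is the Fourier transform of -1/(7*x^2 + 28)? -pi*exp(-2*Abs(k))/14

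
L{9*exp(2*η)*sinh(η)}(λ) 9/((λ - 2)^2 - 1)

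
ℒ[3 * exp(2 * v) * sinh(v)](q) 3/((q - 2)^2 - 1)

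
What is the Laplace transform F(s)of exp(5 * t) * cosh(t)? (s - 5)/((s - 5)^2 - 1)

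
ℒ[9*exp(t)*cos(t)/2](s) 9*(s - 1)/(2*((s - 1)^2 + 1))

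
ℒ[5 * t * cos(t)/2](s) 5 * (s^2 - 1)/(2 * (s^2 + 1)^2)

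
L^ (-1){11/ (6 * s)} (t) 11/6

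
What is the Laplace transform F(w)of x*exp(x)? (w - 1)^(-2)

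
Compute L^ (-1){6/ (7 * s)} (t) 6/7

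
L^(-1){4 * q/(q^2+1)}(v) 4 * cos(v)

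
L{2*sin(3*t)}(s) 6/(s^2 + 9)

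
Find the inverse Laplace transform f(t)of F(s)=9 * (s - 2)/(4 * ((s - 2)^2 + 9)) 9 * exp(2 * t) * cos(3 * t)/4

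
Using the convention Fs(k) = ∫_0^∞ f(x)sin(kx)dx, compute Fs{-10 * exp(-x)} -10 * k/(k^2 + 1)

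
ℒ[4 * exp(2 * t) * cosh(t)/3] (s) 4 * (s - 2)/(3 * ((s - 2)^2 - 1))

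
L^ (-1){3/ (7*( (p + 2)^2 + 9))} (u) exp (-2*u)*sin (3*u)/7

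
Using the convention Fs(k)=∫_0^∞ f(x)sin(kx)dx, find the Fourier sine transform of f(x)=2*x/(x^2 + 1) pi*exp(-k)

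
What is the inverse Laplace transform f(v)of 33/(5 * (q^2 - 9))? 11 * sinh(3 * v)/5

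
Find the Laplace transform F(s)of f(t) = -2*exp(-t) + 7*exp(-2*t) 7/(s + 2)-2/(s + 1)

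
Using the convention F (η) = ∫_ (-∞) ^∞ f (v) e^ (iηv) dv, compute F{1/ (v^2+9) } pi*exp (-3*Abs (η) ) /3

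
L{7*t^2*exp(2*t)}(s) 14/(s - 2)^3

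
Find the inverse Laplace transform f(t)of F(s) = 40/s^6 t^5/3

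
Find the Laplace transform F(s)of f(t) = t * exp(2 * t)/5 1/(5 * (s - 2)^2)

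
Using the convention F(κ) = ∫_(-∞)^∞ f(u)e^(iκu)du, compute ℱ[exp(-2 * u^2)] sqrt(2) * sqrt(pi) * exp(-κ^2/8)/2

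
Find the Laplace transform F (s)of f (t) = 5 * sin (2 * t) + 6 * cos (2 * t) 6 * s/ (s^2 + 4) + 10/ (s^2 + 4)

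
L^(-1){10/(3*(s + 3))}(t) 10*exp(-3*t)/3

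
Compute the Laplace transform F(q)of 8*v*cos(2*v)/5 8*(q^2 - 4)/(5*(q^2 + 4)^2)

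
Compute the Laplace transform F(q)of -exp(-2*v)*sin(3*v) -3/((q + 2)^2 + 9)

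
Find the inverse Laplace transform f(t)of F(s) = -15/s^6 -t^5/8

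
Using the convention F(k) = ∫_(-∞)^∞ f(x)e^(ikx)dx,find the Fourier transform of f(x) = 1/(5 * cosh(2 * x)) pi/(10 * cosh(pi * k/4))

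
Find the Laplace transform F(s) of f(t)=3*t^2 6/s^3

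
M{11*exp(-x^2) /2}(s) 11*gamma(s/2) /4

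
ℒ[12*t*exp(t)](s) 12/(s - 1)^2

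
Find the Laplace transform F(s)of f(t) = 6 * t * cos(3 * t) 6 * (s^2 - 9)/(s^2 + 9)^2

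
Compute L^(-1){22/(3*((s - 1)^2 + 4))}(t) 11*exp(t)*sin(2*t)/3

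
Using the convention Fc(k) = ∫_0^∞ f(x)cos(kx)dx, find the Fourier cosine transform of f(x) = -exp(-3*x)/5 -3/(5*k^2 + 45)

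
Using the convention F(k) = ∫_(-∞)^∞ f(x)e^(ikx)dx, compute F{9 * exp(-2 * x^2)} 9 * sqrt(2) * sqrt(pi) * exp(-k^2/8)/2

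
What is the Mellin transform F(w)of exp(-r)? gamma(w)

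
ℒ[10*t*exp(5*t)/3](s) 10/(3*(s - 5)^2)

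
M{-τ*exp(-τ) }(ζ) -gamma(ζ + 1) 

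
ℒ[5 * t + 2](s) 2/s + 5/s^2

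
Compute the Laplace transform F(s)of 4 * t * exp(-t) 4/(s + 1)^2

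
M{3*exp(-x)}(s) 3*gamma(s)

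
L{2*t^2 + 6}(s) 6/s + 4/s^3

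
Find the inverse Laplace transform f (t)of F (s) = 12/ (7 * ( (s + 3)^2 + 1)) 12 * exp (-3 * t) * sin (t)/7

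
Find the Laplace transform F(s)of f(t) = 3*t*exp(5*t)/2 3/(2*(s - 5)^2)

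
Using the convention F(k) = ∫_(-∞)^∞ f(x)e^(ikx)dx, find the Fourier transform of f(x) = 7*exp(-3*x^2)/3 7*sqrt(3)*sqrt(pi)*exp(-k^2/12)/9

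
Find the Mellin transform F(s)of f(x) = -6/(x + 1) -6*pi*csc(pi*s)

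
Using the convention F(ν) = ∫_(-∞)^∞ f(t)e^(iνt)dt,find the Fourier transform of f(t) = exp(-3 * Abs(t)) 6/(ν^2 + 9)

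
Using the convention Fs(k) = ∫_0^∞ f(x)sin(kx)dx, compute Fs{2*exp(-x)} 2*k/(k^2 + 1)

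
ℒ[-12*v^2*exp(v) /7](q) -24/(7*(q - 1) ^3) 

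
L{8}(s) 8/s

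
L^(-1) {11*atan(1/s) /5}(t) 11*sin(t) /(5*t) 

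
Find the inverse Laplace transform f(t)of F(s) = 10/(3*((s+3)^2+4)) 5*exp(-3*t)*sin(2*t)/3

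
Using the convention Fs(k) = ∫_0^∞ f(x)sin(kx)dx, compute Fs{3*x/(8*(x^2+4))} 3*pi*exp(-2*k)/16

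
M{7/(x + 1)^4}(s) 7*gamma(s)*gamma(4 - s)/6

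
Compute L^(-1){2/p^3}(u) u^2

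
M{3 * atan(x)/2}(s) -3 * pi * sec(pi * s/2)/(4 * s)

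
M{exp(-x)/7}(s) gamma(s)/7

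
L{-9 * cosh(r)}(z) -9 * z/(z^2 - 1)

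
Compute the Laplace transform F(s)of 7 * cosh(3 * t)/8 7 * s/(8 * (s^2 - 9))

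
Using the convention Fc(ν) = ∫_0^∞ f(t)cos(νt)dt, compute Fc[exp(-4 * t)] 4/(ν^2+16)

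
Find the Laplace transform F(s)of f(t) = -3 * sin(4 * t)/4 -3/(s^2 + 16)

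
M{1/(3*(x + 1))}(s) pi*csc(pi*s)/3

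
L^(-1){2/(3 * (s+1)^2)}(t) 2 * t * exp(-t)/3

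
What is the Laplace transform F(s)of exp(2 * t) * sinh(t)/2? 1/(2 * ((s - 2)^2 - 1))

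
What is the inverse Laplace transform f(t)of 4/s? 4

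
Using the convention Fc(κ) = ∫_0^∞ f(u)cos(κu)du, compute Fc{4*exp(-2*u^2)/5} sqrt(2)*sqrt(pi)*exp(-κ^2/8)/5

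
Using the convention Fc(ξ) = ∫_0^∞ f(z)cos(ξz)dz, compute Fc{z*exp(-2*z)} (4 - ξ^2)/(ξ^2 + 4)^2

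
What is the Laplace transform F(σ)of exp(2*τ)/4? 1/(4*(σ - 2))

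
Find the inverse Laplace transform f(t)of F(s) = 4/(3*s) 4/3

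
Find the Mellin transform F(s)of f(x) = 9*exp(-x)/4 9*gamma(s)/4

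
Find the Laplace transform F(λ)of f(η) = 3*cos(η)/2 3*λ/(2*(λ^2 + 1))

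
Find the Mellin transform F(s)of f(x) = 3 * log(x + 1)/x -3 * pi * csc(pi * s)/(s - 1)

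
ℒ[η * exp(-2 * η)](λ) (λ + 2)^(-2)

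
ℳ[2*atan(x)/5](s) -pi*sec(pi*s/2)/(5*s)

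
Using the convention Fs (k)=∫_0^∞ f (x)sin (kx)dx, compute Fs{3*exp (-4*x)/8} 3*k/ (8*(k^2+16))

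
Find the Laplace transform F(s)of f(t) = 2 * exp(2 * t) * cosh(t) 2 * (s - 2)/((s - 2)^2-1)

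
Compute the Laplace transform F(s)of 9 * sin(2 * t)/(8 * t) 9 * atan(2/s)/8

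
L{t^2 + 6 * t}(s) 6/s^2 + 2/s^3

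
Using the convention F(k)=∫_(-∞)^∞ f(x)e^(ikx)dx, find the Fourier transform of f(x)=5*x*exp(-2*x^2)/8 5*sqrt(2)*I*sqrt(pi)*k*exp(-k^2/8)/64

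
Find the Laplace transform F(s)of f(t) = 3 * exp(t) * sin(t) 3/((s - 1)^2+1)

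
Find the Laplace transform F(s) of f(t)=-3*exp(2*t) -3/(s - 2) 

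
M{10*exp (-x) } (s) 10*gamma (s) 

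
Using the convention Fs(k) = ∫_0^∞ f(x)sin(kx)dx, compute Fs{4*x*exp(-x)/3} 8*k/(3*(k^2 + 1)^2)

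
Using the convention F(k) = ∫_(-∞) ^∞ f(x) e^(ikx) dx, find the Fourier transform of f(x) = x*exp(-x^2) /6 I*sqrt(pi)*k*exp(-k^2/4) /12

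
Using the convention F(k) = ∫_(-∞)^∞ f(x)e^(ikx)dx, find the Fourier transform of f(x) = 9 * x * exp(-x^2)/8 9 * I * sqrt(pi) * k * exp(-k^2/4)/16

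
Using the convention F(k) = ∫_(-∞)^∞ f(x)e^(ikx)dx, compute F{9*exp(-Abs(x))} 18/(k^2 + 1)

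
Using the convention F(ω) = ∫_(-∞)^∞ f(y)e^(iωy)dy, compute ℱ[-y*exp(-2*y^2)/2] -sqrt(2)*I*sqrt(pi)*ω*exp(-ω^2/8)/16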